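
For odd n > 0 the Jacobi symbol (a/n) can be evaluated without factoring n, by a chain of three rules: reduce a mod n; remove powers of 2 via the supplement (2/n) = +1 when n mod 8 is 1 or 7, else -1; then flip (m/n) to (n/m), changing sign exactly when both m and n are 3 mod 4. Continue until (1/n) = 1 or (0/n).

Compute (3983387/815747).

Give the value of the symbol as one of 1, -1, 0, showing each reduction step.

(3983387/815747) = (720399/815747)   [reduce mod 815747]
reciprocity: (720399/815747) = -1·(815747/720399) since 720399 mod 4 = 3, 815747 mod 4 = 3; sign now -1
(815747/720399) = (95348/720399)   [reduce mod 720399]
95348 = 2^2·23837; (2/720399) = +1 since 720399 mod 8 = 7, so (95348/720399) = (+1)^2·(23837/720399); sign now -1
reciprocity: (23837/720399) = +1·(720399/23837) since 23837 mod 4 = 1, 720399 mod 4 = 3; sign now -1
(720399/23837) = (5289/23837)   [reduce mod 23837]
reciprocity: (5289/23837) = +1·(23837/5289) since 5289 mod 4 = 1, 23837 mod 4 = 1; sign now -1
(23837/5289) = (2681/5289)   [reduce mod 5289]
reciprocity: (2681/5289) = +1·(5289/2681) since 2681 mod 4 = 1, 5289 mod 4 = 1; sign now -1
(5289/2681) = (2608/2681)   [reduce mod 2681]
2608 = 2^4·163; (2/2681) = +1 since 2681 mod 8 = 1, so (2608/2681) = (+1)^4·(163/2681); sign now -1
reciprocity: (163/2681) = +1·(2681/163) since 163 mod 4 = 3, 2681 mod 4 = 1; sign now -1
(2681/163) = (73/163)   [reduce mod 163]
reciprocity: (73/163) = +1·(163/73) since 73 mod 4 = 1, 163 mod 4 = 3; sign now -1
(163/73) = (17/73)   [reduce mod 73]
reciprocity: (17/73) = +1·(73/17) since 17 mod 4 = 1, 73 mod 4 = 1; sign now -1
(73/17) = (5/17)   [reduce mod 17]
reciprocity: (5/17) = +1·(17/5) since 5 mod 4 = 1, 17 mod 4 = 1; sign now -1
(17/5) = (2/5)   [reduce mod 5]
2 = 2^1·1; (2/5) = -1 since 5 mod 8 = 5, so (2/5) = (-1)^1·(1/5); sign now +1
(1/5) = 1; final value = sign = +1

1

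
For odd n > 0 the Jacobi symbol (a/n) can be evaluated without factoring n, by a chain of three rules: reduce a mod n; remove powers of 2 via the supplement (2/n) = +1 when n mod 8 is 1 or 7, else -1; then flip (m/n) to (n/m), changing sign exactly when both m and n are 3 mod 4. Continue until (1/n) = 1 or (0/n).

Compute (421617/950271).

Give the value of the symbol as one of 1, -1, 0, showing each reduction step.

0

reciprocity: (421617/950271) = +1·(950271/421617) since 421617 mod 4 = 1, 950271 mod 4 = 3; sign now +1
(950271/421617) = (107037/421617)   [reduce mod 421617]
reciprocity: (107037/421617) = +1·(421617/107037) since 107037 mod 4 = 1, 421617 mod 4 = 1; sign now +1
(421617/107037) = (100506/107037)   [reduce mod 107037]
100506 = 2^1·50253; (2/107037) = -1 since 107037 mod 8 = 5, so (100506/107037) = (-1)^1·(50253/107037); sign now -1
reciprocity: (50253/107037) = +1·(107037/50253) since 50253 mod 4 = 1, 107037 mod 4 = 1; sign now -1
(107037/50253) = (6531/50253)   [reduce mod 50253]
reciprocity: (6531/50253) = +1·(50253/6531) since 6531 mod 4 = 3, 50253 mod 4 = 1; sign now -1
(50253/6531) = (4536/6531)   [reduce mod 6531]
4536 = 2^3·567; (2/6531) = -1 since 6531 mod 8 = 3, so (4536/6531) = (-1)^3·(567/6531); sign now +1
reciprocity: (567/6531) = -1·(6531/567) since 567 mod 4 = 3, 6531 mod 4 = 3; sign now -1
(6531/567) = (294/567)   [reduce mod 567]
294 = 2^1·147; (2/567) = +1 since 567 mod 8 = 7, so (294/567) = (+1)^1·(147/567); sign now -1
reciprocity: (147/567) = -1·(567/147) since 147 mod 4 = 3, 567 mod 4 = 3; sign now +1
(567/147) = (126/147)   [reduce mod 147]
126 = 2^1·63; (2/147) = -1 since 147 mod 8 = 3, so (126/147) = (-1)^1·(63/147); sign now -1
reciprocity: (63/147) = -1·(147/63) since 63 mod 4 = 3, 147 mod 4 = 3; sign now +1
(147/63) = (21/63)   [reduce mod 63]
reciprocity: (21/63) = +1·(63/21) since 21 mod 4 = 1, 63 mod 4 = 3; sign now +1
(63/21) = (0/21)   [reduce mod 21]
(0/21) = 0   [gcd(a, n) > 1]; final value = 0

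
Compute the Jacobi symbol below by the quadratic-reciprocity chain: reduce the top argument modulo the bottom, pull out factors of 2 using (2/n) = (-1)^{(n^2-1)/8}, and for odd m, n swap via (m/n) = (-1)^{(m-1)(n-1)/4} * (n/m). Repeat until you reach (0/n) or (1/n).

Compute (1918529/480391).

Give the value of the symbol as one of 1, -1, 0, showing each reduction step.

(1918529/480391): 1918529 mod 480391 = 477356, so (1918529/480391) = (477356/480391)
factor out 2^2: 477356 = 2^2·119339; with 480391 mod 8 = 7, (2/480391) = +1; sign now +1; continue with (119339/480391)
flip (119339/480391) -> (480391/119339): both odd, 119339 mod 4 = 3, 480391 mod 4 = 3, so the flip contributes -1; sign now -1
(480391/119339): 480391 mod 119339 = 3035, so (480391/119339) = (3035/119339)
flip (3035/119339) -> (119339/3035): both odd, 3035 mod 4 = 3, 119339 mod 4 = 3, so the flip contributes -1; sign now +1
(119339/3035): 119339 mod 3035 = 974, so (119339/3035) = (974/3035)
factor out 2^1: 974 = 2^1·487; with 3035 mod 8 = 3, (2/3035) = -1; sign now -1; continue with (487/3035)
flip (487/3035) -> (3035/487): both odd, 487 mod 4 = 3, 3035 mod 4 = 3, so the flip contributes -1; sign now +1
(3035/487): 3035 mod 487 = 113, so (3035/487) = (113/487)
flip (113/487) -> (487/113): both odd, 113 mod 4 = 1, 487 mod 4 = 3, so the flip contributes +1; sign now +1
(487/113): 487 mod 113 = 35, so (487/113) = (35/113)
flip (35/113) -> (113/35): both odd, 35 mod 4 = 3, 113 mod 4 = 1, so the flip contributes +1; sign now +1
(113/35): 113 mod 35 = 8, so (113/35) = (8/35)
factor out 2^3: 8 = 2^3·1; with 35 mod 8 = 3, (2/35) = -1; sign now -1; continue with (1/35)
reached (1/35) = 1, so the symbol is -1

-1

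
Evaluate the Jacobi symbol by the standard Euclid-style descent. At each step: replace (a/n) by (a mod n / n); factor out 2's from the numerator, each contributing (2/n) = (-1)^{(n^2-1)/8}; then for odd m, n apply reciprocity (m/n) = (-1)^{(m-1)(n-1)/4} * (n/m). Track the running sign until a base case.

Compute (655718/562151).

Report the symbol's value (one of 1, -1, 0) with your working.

1

(655718/562151): 655718 mod 562151 = 93567, so (655718/562151) = (93567/562151)
flip (93567/562151) -> (562151/93567): both odd, 93567 mod 4 = 3, 562151 mod 4 = 3, so the flip contributes -1; sign now -1
(562151/93567): 562151 mod 93567 = 749, so (562151/93567) = (749/93567)
flip (749/93567) -> (93567/749): both odd, 749 mod 4 = 1, 93567 mod 4 = 3, so the flip contributes +1; sign now -1
(93567/749): 93567 mod 749 = 691, so (93567/749) = (691/749)
flip (691/749) -> (749/691): both odd, 691 mod 4 = 3, 749 mod 4 = 1, so the flip contributes +1; sign now -1
(749/691): 749 mod 691 = 58, so (749/691) = (58/691)
factor out 2^1: 58 = 2^1·29; with 691 mod 8 = 3, (2/691) = -1; sign now +1; continue with (29/691)
flip (29/691) -> (691/29): both odd, 29 mod 4 = 1, 691 mod 4 = 3, so the flip contributes +1; sign now +1
(691/29): 691 mod 29 = 24, so (691/29) = (24/29)
factor out 2^3: 24 = 2^3·3; with 29 mod 8 = 5, (2/29) = -1; sign now -1; continue with (3/29)
flip (3/29) -> (29/3): both odd, 3 mod 4 = 3, 29 mod 4 = 1, so the flip contributes +1; sign now -1
(29/3): 29 mod 3 = 2, so (29/3) = (2/3)
factor out 2^1: 2 = 2^1·1; with 3 mod 8 = 3, (2/3) = -1; sign now +1; continue with (1/3)
reached (1/3) = 1, so the symbol is +1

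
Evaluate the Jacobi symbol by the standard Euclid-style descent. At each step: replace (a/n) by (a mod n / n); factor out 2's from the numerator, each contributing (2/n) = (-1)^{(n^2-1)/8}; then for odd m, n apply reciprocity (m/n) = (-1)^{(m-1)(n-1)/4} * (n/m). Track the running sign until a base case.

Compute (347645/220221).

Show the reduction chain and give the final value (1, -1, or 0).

1

(347645/220221): 347645 mod 220221 = 127424, so (347645/220221) = (127424/220221)
factor out 2^6: 127424 = 2^6·1991; with 220221 mod 8 = 5, (2/220221) = -1; sign now +1; continue with (1991/220221)
flip (1991/220221) -> (220221/1991): both odd, 1991 mod 4 = 3, 220221 mod 4 = 1, so the flip contributes +1; sign now +1
(220221/1991): 220221 mod 1991 = 1211, so (220221/1991) = (1211/1991)
flip (1211/1991) -> (1991/1211): both odd, 1211 mod 4 = 3, 1991 mod 4 = 3, so the flip contributes -1; sign now -1
(1991/1211): 1991 mod 1211 = 780, so (1991/1211) = (780/1211)
factor out 2^2: 780 = 2^2·195; with 1211 mod 8 = 3, (2/1211) = -1; sign now -1; continue with (195/1211)
flip (195/1211) -> (1211/195): both odd, 195 mod 4 = 3, 1211 mod 4 = 3, so the flip contributes -1; sign now +1
(1211/195): 1211 mod 195 = 41, so (1211/195) = (41/195)
flip (41/195) -> (195/41): both odd, 41 mod 4 = 1, 195 mod 4 = 3, so the flip contributes +1; sign now +1
(195/41): 195 mod 41 = 31, so (195/41) = (31/41)
flip (31/41) -> (41/31): both odd, 31 mod 4 = 3, 41 mod 4 = 1, so the flip contributes +1; sign now +1
(41/31): 41 mod 31 = 10, so (41/31) = (10/31)
factor out 2^1: 10 = 2^1·5; with 31 mod 8 = 7, (2/31) = +1; sign now +1; continue with (5/31)
flip (5/31) -> (31/5): both odd, 5 mod 4 = 1, 31 mod 4 = 3, so the flip contributes +1; sign now +1
(31/5): 31 mod 5 = 1, so (31/5) = (1/5)
reached (1/5) = 1, so the symbol is +1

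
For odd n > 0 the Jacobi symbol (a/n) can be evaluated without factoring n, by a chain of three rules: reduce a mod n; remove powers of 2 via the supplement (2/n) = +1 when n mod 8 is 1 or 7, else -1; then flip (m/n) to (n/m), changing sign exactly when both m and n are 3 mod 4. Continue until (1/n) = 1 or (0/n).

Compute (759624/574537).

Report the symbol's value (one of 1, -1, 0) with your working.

1

(759624/574537): 759624 mod 574537 = 185087, so (759624/574537) = (185087/574537)
flip (185087/574537) -> (574537/185087): both odd, 185087 mod 4 = 3, 574537 mod 4 = 1, so the flip contributes +1; sign now +1
(574537/185087): 574537 mod 185087 = 19276, so (574537/185087) = (19276/185087)
factor out 2^2: 19276 = 2^2·4819; with 185087 mod 8 = 7, (2/185087) = +1; sign now +1; continue with (4819/185087)
flip (4819/185087) -> (185087/4819): both odd, 4819 mod 4 = 3, 185087 mod 4 = 3, so the flip contributes -1; sign now -1
(185087/4819): 185087 mod 4819 = 1965, so (185087/4819) = (1965/4819)
flip (1965/4819) -> (4819/1965): both odd, 1965 mod 4 = 1, 4819 mod 4 = 3, so the flip contributes +1; sign now -1
(4819/1965): 4819 mod 1965 = 889, so (4819/1965) = (889/1965)
flip (889/1965) -> (1965/889): both odd, 889 mod 4 = 1, 1965 mod 4 = 1, so the flip contributes +1; sign now -1
(1965/889): 1965 mod 889 = 187, so (1965/889) = (187/889)
flip (187/889) -> (889/187): both odd, 187 mod 4 = 3, 889 mod 4 = 1, so the flip contributes +1; sign now -1
(889/187): 889 mod 187 = 141, so (889/187) = (141/187)
flip (141/187) -> (187/141): both odd, 141 mod 4 = 1, 187 mod 4 = 3, so the flip contributes +1; sign now -1
(187/141): 187 mod 141 = 46, so (187/141) = (46/141)
factor out 2^1: 46 = 2^1·23; with 141 mod 8 = 5, (2/141) = -1; sign now +1; continue with (23/141)
flip (23/141) -> (141/23): both odd, 23 mod 4 = 3, 141 mod 4 = 1, so the flip contributes +1; sign now +1
(141/23): 141 mod 23 = 3, so (141/23) = (3/23)
flip (3/23) -> (23/3): both odd, 3 mod 4 = 3, 23 mod 4 = 3, so the flip contributes -1; sign now -1
(23/3): 23 mod 3 = 2, so (23/3) = (2/3)
factor out 2^1: 2 = 2^1·1; with 3 mod 8 = 3, (2/3) = -1; sign now +1; continue with (1/3)
reached (1/3) = 1, so the symbol is +1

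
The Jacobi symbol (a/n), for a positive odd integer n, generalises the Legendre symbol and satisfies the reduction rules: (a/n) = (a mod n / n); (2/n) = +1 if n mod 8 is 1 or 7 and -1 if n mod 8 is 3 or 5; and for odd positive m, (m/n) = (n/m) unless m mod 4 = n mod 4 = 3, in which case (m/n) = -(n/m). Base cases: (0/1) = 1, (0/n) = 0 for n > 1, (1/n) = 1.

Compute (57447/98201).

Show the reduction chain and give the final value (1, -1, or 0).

1

flip (57447/98201) -> (98201/57447): both odd, 57447 mod 4 = 3, 98201 mod 4 = 1, so the flip contributes +1; sign now +1
(98201/57447): 98201 mod 57447 = 40754, so (98201/57447) = (40754/57447)
factor out 2^1: 40754 = 2^1·20377; with 57447 mod 8 = 7, (2/57447) = +1; sign now +1; continue with (20377/57447)
flip (20377/57447) -> (57447/20377): both odd, 20377 mod 4 = 1, 57447 mod 4 = 3, so the flip contributes +1; sign now +1
(57447/20377): 57447 mod 20377 = 16693, so (57447/20377) = (16693/20377)
flip (16693/20377) -> (20377/16693): both odd, 16693 mod 4 = 1, 20377 mod 4 = 1, so the flip contributes +1; sign now +1
(20377/16693): 20377 mod 16693 = 3684, so (20377/16693) = (3684/16693)
factor out 2^2: 3684 = 2^2·921; with 16693 mod 8 = 5, (2/16693) = -1; sign now +1; continue with (921/16693)
flip (921/16693) -> (16693/921): both odd, 921 mod 4 = 1, 16693 mod 4 = 1, so the flip contributes +1; sign now +1
(16693/921): 16693 mod 921 = 115, so (16693/921) = (115/921)
flip (115/921) -> (921/115): both odd, 115 mod 4 = 3, 921 mod 4 = 1, so the flip contributes +1; sign now +1
(921/115): 921 mod 115 = 1, so (921/115) = (1/115)
reached (1/115) = 1, so the symbol is +1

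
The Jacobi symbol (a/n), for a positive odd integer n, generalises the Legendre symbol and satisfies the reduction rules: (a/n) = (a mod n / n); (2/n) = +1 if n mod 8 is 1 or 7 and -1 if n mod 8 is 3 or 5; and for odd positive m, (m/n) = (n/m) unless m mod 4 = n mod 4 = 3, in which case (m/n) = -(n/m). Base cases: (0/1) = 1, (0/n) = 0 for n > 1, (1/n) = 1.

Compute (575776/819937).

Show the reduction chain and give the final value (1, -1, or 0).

-1

575776 = 2^5·17993; (2/819937) = +1 since 819937 mod 8 = 1, so (575776/819937) = (+1)^5·(17993/819937); sign now +1
reciprocity: (17993/819937) = +1·(819937/17993) since 17993 mod 4 = 1, 819937 mod 4 = 1; sign now +1
(819937/17993) = (10252/17993)   [reduce mod 17993]
10252 = 2^2·2563; (2/17993) = +1 since 17993 mod 8 = 1, so (10252/17993) = (+1)^2·(2563/17993); sign now +1
reciprocity: (2563/17993) = +1·(17993/2563) since 2563 mod 4 = 3, 17993 mod 4 = 1; sign now +1
(17993/2563) = (52/2563)   [reduce mod 2563]
52 = 2^2·13; (2/2563) = -1 since 2563 mod 8 = 3, so (52/2563) = (-1)^2·(13/2563); sign now +1
reciprocity: (13/2563) = +1·(2563/13) since 13 mod 4 = 1, 2563 mod 4 = 3; sign now +1
(2563/13) = (2/13)   [reduce mod 13]
2 = 2^1·1; (2/13) = -1 since 13 mod 8 = 5, so (2/13) = (-1)^1·(1/13); sign now -1
(1/13) = 1; final value = sign = -1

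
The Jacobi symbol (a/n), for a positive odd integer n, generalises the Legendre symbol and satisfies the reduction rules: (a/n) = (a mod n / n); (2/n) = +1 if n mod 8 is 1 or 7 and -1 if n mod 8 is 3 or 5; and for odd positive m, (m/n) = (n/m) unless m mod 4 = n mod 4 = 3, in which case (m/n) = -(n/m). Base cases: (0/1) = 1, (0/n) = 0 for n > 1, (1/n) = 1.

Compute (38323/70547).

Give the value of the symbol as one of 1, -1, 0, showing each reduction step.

0

flip (38323/70547) -> (70547/38323): both odd, 38323 mod 4 = 3, 70547 mod 4 = 3, so the flip contributes -1; sign now -1
(70547/38323): 70547 mod 38323 = 32224, so (70547/38323) = (32224/38323)
factor out 2^5: 32224 = 2^5·1007; with 38323 mod 8 = 3, (2/38323) = -1; sign now +1; continue with (1007/38323)
flip (1007/38323) -> (38323/1007): both odd, 1007 mod 4 = 3, 38323 mod 4 = 3, so the flip contributes -1; sign now -1
(38323/1007): 38323 mod 1007 = 57, so (38323/1007) = (57/1007)
flip (57/1007) -> (1007/57): both odd, 57 mod 4 = 1, 1007 mod 4 = 3, so the flip contributes +1; sign now -1
(1007/57): 1007 mod 57 = 38, so (1007/57) = (38/57)
factor out 2^1: 38 = 2^1·19; with 57 mod 8 = 1, (2/57) = +1; sign now -1; continue with (19/57)
flip (19/57) -> (57/19): both odd, 19 mod 4 = 3, 57 mod 4 = 1, so the flip contributes +1; sign now -1
(57/19): 57 mod 19 = 0, so (57/19) = (0/19)
reached (0/19); gcd(a, n) > 1, so (0/19) = 0 and the symbol is 0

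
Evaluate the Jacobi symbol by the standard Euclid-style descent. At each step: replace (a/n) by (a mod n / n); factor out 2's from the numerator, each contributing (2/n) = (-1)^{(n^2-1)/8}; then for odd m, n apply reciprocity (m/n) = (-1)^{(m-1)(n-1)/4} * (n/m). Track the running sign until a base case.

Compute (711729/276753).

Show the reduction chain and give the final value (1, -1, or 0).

0

(711729/276753): 711729 mod 276753 = 158223, so (711729/276753) = (158223/276753)
flip (158223/276753) -> (276753/158223): both odd, 158223 mod 4 = 3, 276753 mod 4 = 1, so the flip contributes +1; sign now +1
(276753/158223): 276753 mod 158223 = 118530, so (276753/158223) = (118530/158223)
factor out 2^1: 118530 = 2^1·59265; with 158223 mod 8 = 7, (2/158223) = +1; sign now +1; continue with (59265/158223)
flip (59265/158223) -> (158223/59265): both odd, 59265 mod 4 = 1, 158223 mod 4 = 3, so the flip contributes +1; sign now +1
(158223/59265): 158223 mod 59265 = 39693, so (158223/59265) = (39693/59265)
flip (39693/59265) -> (59265/39693): both odd, 39693 mod 4 = 1, 59265 mod 4 = 1, so the flip contributes +1; sign now +1
(59265/39693): 59265 mod 39693 = 19572, so (59265/39693) = (19572/39693)
factor out 2^2: 19572 = 2^2·4893; with 39693 mod 8 = 5, (2/39693) = -1; sign now +1; continue with (4893/39693)
flip (4893/39693) -> (39693/4893): both odd, 4893 mod 4 = 1, 39693 mod 4 = 1, so the flip contributes +1; sign now +1
(39693/4893): 39693 mod 4893 = 549, so (39693/4893) = (549/4893)
flip (549/4893) -> (4893/549): both odd, 549 mod 4 = 1, 4893 mod 4 = 1, so the flip contributes +1; sign now +1
(4893/549): 4893 mod 549 = 501, so (4893/549) = (501/549)
flip (501/549) -> (549/501): both odd, 501 mod 4 = 1, 549 mod 4 = 1, so the flip contributes +1; sign now +1
(549/501): 549 mod 501 = 48, so (549/501) = (48/501)
factor out 2^4: 48 = 2^4·3; with 501 mod 8 = 5, (2/501) = -1; sign now +1; continue with (3/501)
flip (3/501) -> (501/3): both odd, 3 mod 4 = 3, 501 mod 4 = 1, so the flip contributes +1; sign now +1
(501/3): 501 mod 3 = 0, so (501/3) = (0/3)
reached (0/3); gcd(a, n) > 1, so (0/3) = 0 and the symbol is 0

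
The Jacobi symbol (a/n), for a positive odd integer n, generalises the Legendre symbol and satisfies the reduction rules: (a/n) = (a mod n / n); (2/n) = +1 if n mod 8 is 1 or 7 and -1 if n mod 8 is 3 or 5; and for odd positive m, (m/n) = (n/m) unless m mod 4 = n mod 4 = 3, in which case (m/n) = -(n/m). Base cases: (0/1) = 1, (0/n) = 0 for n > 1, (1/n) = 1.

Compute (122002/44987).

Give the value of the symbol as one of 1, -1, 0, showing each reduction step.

1

(122002/44987): 122002 mod 44987 = 32028, so (122002/44987) = (32028/44987)
factor out 2^2: 32028 = 2^2·8007; with 44987 mod 8 = 3, (2/44987) = -1; sign now +1; continue with (8007/44987)
flip (8007/44987) -> (44987/8007): both odd, 8007 mod 4 = 3, 44987 mod 4 = 3, so the flip contributes -1; sign now -1
(44987/8007): 44987 mod 8007 = 4952, so (44987/8007) = (4952/8007)
factor out 2^3: 4952 = 2^3·619; with 8007 mod 8 = 7, (2/8007) = +1; sign now -1; continue with (619/8007)
flip (619/8007) -> (8007/619): both odd, 619 mod 4 = 3, 8007 mod 4 = 3, so the flip contributes -1; sign now +1
(8007/619): 8007 mod 619 = 579, so (8007/619) = (579/619)
flip (579/619) -> (619/579): both odd, 579 mod 4 = 3, 619 mod 4 = 3, so the flip contributes -1; sign now -1
(619/579): 619 mod 579 = 40, so (619/579) = (40/579)
factor out 2^3: 40 = 2^3·5; with 579 mod 8 = 3, (2/579) = -1; sign now +1; continue with (5/579)
flip (5/579) -> (579/5): both odd, 5 mod 4 = 1, 579 mod 4 = 3, so the flip contributes +1; sign now +1
(579/5): 579 mod 5 = 4, so (579/5) = (4/5)
factor out 2^2: 4 = 2^2·1; with 5 mod 8 = 5, (2/5) = -1; sign now +1; continue with (1/5)
reached (1/5) = 1, so the symbol is +1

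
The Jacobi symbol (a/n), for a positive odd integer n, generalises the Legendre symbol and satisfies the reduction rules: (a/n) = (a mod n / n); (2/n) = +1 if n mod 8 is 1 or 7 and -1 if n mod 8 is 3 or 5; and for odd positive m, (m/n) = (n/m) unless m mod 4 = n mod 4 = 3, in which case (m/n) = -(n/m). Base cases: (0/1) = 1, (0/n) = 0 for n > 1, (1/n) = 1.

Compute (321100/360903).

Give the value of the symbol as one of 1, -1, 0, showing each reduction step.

-1

factor out 2^2: 321100 = 2^2·80275; with 360903 mod 8 = 7, (2/360903) = +1; sign now +1; continue with (80275/360903)
flip (80275/360903) -> (360903/80275): both odd, 80275 mod 4 = 3, 360903 mod 4 = 3, so the flip contributes -1; sign now -1
(360903/80275): 360903 mod 80275 = 39803, so (360903/80275) = (39803/80275)
flip (39803/80275) -> (80275/39803): both odd, 39803 mod 4 = 3, 80275 mod 4 = 3, so the flip contributes -1; sign now +1
(80275/39803): 80275 mod 39803 = 669, so (80275/39803) = (669/39803)
flip (669/39803) -> (39803/669): both odd, 669 mod 4 = 1, 39803 mod 4 = 3, so the flip contributes +1; sign now +1
(39803/669): 39803 mod 669 = 332, so (39803/669) = (332/669)
factor out 2^2: 332 = 2^2·83; with 669 mod 8 = 5, (2/669) = -1; sign now +1; continue with (83/669)
flip (83/669) -> (669/83): both odd, 83 mod 4 = 3, 669 mod 4 = 1, so the flip contributes +1; sign now +1
(669/83): 669 mod 83 = 5, so (669/83) = (5/83)
flip (5/83) -> (83/5): both odd, 5 mod 4 = 1, 83 mod 4 = 3, so the flip contributes +1; sign now +1
(83/5): 83 mod 5 = 3, so (83/5) = (3/5)
flip (3/5) -> (5/3): both odd, 3 mod 4 = 3, 5 mod 4 = 1, so the flip contributes +1; sign now +1
(5/3): 5 mod 3 = 2, so (5/3) = (2/3)
factor out 2^1: 2 = 2^1·1; with 3 mod 8 = 3, (2/3) = -1; sign now -1; continue with (1/3)
reached (1/3) = 1, so the symbol is -1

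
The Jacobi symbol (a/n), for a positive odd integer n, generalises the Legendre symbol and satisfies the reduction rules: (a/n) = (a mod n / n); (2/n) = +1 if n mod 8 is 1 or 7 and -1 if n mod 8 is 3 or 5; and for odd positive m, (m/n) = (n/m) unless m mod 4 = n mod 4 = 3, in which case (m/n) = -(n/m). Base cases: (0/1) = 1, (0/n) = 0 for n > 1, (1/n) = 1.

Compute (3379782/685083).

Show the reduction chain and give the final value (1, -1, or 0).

0

(3379782/685083): 3379782 mod 685083 = 639450, so (3379782/685083) = (639450/685083)
factor out 2^1: 639450 = 2^1·319725; with 685083 mod 8 = 3, (2/685083) = -1; sign now -1; continue with (319725/685083)
flip (319725/685083) -> (685083/319725): both odd, 319725 mod 4 = 1, 685083 mod 4 = 3, so the flip contributes +1; sign now -1
(685083/319725): 685083 mod 319725 = 45633, so (685083/319725) = (45633/319725)
flip (45633/319725) -> (319725/45633): both odd, 45633 mod 4 = 1, 319725 mod 4 = 1, so the flip contributes +1; sign now -1
(319725/45633): 319725 mod 45633 = 294, so (319725/45633) = (294/45633)
factor out 2^1: 294 = 2^1·147; with 45633 mod 8 = 1, (2/45633) = +1; sign now -1; continue with (147/45633)
flip (147/45633) -> (45633/147): both odd, 147 mod 4 = 3, 45633 mod 4 = 1, so the flip contributes +1; sign now -1
(45633/147): 45633 mod 147 = 63, so (45633/147) = (63/147)
flip (63/147) -> (147/63): both odd, 63 mod 4 = 3, 147 mod 4 = 3, so the flip contributes -1; sign now +1
(147/63): 147 mod 63 = 21, so (147/63) = (21/63)
flip (21/63) -> (63/21): both odd, 21 mod 4 = 1, 63 mod 4 = 3, so the flip contributes +1; sign now +1
(63/21): 63 mod 21 = 0, so (63/21) = (0/21)
reached (0/21); gcd(a, n) > 1, so (0/21) = 0 and the symbol is 0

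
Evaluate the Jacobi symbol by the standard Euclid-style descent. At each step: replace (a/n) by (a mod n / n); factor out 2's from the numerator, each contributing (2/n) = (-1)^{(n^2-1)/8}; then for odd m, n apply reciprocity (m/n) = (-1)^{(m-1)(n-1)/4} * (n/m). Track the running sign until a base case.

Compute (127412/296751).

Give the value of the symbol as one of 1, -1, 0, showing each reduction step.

factor out 2^2: 127412 = 2^2·31853; with 296751 mod 8 = 7, (2/296751) = +1; sign now +1; continue with (31853/296751)
flip (31853/296751) -> (296751/31853): both odd, 31853 mod 4 = 1, 296751 mod 4 = 3, so the flip contributes +1; sign now +1
(296751/31853): 296751 mod 31853 = 10074, so (296751/31853) = (10074/31853)
factor out 2^1: 10074 = 2^1·5037; with 31853 mod 8 = 5, (2/31853) = -1; sign now -1; continue with (5037/31853)
flip (5037/31853) -> (31853/5037): both odd, 5037 mod 4 = 1, 31853 mod 4 = 1, so the flip contributes +1; sign now -1
(31853/5037): 31853 mod 5037 = 1631, so (31853/5037) = (1631/5037)
flip (1631/5037) -> (5037/1631): both odd, 1631 mod 4 = 3, 5037 mod 4 = 1, so the flip contributes +1; sign now -1
(5037/1631): 5037 mod 1631 = 144, so (5037/1631) = (144/1631)
factor out 2^4: 144 = 2^4·9; with 1631 mod 8 = 7, (2/1631) = +1; sign now -1; continue with (9/1631)
flip (9/1631) -> (1631/9): both odd, 9 mod 4 = 1, 1631 mod 4 = 3, so the flip contributes +1; sign now -1
(1631/9): 1631 mod 9 = 2, so (1631/9) = (2/9)
factor out 2^1: 2 = 2^1·1; with 9 mod 8 = 1, (2/9) = +1; sign now -1; continue with (1/9)
reached (1/9) = 1, so the symbol is -1

-1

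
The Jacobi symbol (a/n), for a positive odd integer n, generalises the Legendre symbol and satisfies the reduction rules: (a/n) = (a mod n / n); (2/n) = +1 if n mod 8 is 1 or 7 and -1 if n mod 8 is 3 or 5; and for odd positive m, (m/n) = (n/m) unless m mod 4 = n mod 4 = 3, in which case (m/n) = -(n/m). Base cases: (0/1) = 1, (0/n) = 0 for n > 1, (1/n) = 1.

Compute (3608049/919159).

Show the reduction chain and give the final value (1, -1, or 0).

1

(3608049/919159) = (850572/919159)   [reduce mod 919159]
850572 = 2^2·212643; (2/919159) = +1 since 919159 mod 8 = 7, so (850572/919159) = (+1)^2·(212643/919159); sign now +1
reciprocity: (212643/919159) = -1·(919159/212643) since 212643 mod 4 = 3, 919159 mod 4 = 3; sign now -1
(919159/212643) = (68587/212643)   [reduce mod 212643]
reciprocity: (68587/212643) = -1·(212643/68587) since 68587 mod 4 = 3, 212643 mod 4 = 3; sign now +1
(212643/68587) = (6882/68587)   [reduce mod 68587]
6882 = 2^1·3441; (2/68587) = -1 since 68587 mod 8 = 3, so (6882/68587) = (-1)^1·(3441/68587); sign now -1
reciprocity: (3441/68587) = +1·(68587/3441) since 3441 mod 4 = 1, 68587 mod 4 = 3; sign now -1
(68587/3441) = (3208/3441)   [reduce mod 3441]
3208 = 2^3·401; (2/3441) = +1 since 3441 mod 8 = 1, so (3208/3441) = (+1)^3·(401/3441); sign now -1
reciprocity: (401/3441) = +1·(3441/401) since 401 mod 4 = 1, 3441 mod 4 = 1; sign now -1
(3441/401) = (233/401)   [reduce mod 401]
reciprocity: (233/401) = +1·(401/233) since 233 mod 4 = 1, 401 mod 4 = 1; sign now -1
(401/233) = (168/233)   [reduce mod 233]
168 = 2^3·21; (2/233) = +1 since 233 mod 8 = 1, so (168/233) = (+1)^3·(21/233); sign now -1
reciprocity: (21/233) = +1·(233/21) since 21 mod 4 = 1, 233 mod 4 = 1; sign now -1
(233/21) = (2/21)   [reduce mod 21]
2 = 2^1·1; (2/21) = -1 since 21 mod 8 = 5, so (2/21) = (-1)^1·(1/21); sign now +1
(1/21) = 1; final value = sign = +1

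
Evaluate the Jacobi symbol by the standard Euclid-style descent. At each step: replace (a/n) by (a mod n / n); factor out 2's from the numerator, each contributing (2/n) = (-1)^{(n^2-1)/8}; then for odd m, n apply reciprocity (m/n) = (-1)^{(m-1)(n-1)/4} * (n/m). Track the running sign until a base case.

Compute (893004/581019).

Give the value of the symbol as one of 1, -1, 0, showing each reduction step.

0

(893004/581019): 893004 mod 581019 = 311985, so (893004/581019) = (311985/581019)
flip (311985/581019) -> (581019/311985): both odd, 311985 mod 4 = 1, 581019 mod 4 = 3, so the flip contributes +1; sign now +1
(581019/311985): 581019 mod 311985 = 269034, so (581019/311985) = (269034/311985)
factor out 2^1: 269034 = 2^1·134517; with 311985 mod 8 = 1, (2/311985) = +1; sign now +1; continue with (134517/311985)
flip (134517/311985) -> (311985/134517): both odd, 134517 mod 4 = 1, 311985 mod 4 = 1, so the flip contributes +1; sign now +1
(311985/134517): 311985 mod 134517 = 42951, so (311985/134517) = (42951/134517)
flip (42951/134517) -> (134517/42951): both odd, 42951 mod 4 = 3, 134517 mod 4 = 1, so the flip contributes +1; sign now +1
(134517/42951): 134517 mod 42951 = 5664, so (134517/42951) = (5664/42951)
factor out 2^5: 5664 = 2^5·177; with 42951 mod 8 = 7, (2/42951) = +1; sign now +1; continue with (177/42951)
flip (177/42951) -> (42951/177): both odd, 177 mod 4 = 1, 42951 mod 4 = 3, so the flip contributes +1; sign now +1
(42951/177): 42951 mod 177 = 117, so (42951/177) = (117/177)
flip (117/177) -> (177/117): both odd, 117 mod 4 = 1, 177 mod 4 = 1, so the flip contributes +1; sign now +1
(177/117): 177 mod 117 = 60, so (177/117) = (60/117)
factor out 2^2: 60 = 2^2·15; with 117 mod 8 = 5, (2/117) = -1; sign now +1; continue with (15/117)
flip (15/117) -> (117/15): both odd, 15 mod 4 = 3, 117 mod 4 = 1, so the flip contributes +1; sign now +1
(117/15): 117 mod 15 = 12, so (117/15) = (12/15)
factor out 2^2: 12 = 2^2·3; with 15 mod 8 = 7, (2/15) = +1; sign now +1; continue with (3/15)
flip (3/15) -> (15/3): both odd, 3 mod 4 = 3, 15 mod 4 = 3, so the flip contributes -1; sign now -1
(15/3): 15 mod 3 = 0, so (15/3) = (0/3)
reached (0/3); gcd(a, n) > 1, so (0/3) = 0 and the symbol is 0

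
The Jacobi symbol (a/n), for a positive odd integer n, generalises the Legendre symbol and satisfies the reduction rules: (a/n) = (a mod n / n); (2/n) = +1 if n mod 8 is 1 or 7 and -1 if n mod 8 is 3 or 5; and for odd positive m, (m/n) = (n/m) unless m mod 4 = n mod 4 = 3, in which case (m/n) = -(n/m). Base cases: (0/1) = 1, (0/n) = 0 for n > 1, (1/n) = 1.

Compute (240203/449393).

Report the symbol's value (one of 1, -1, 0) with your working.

reciprocity: (240203/449393) = +1·(449393/240203) since 240203 mod 4 = 3, 449393 mod 4 = 1; sign now +1
(449393/240203) = (209190/240203)   [reduce mod 240203]
209190 = 2^1·104595; (2/240203) = -1 since 240203 mod 8 = 3, so (209190/240203) = (-1)^1·(104595/240203); sign now -1
reciprocity: (104595/240203) = -1·(240203/104595) since 104595 mod 4 = 3, 240203 mod 4 = 3; sign now +1
(240203/104595) = (31013/104595)   [reduce mod 104595]
reciprocity: (31013/104595) = +1·(104595/31013) since 31013 mod 4 = 1, 104595 mod 4 = 3; sign now +1
(104595/31013) = (11556/31013)   [reduce mod 31013]
11556 = 2^2·2889; (2/31013) = -1 since 31013 mod 8 = 5, so (11556/31013) = (-1)^2·(2889/31013); sign now +1
reciprocity: (2889/31013) = +1·(31013/2889) since 2889 mod 4 = 1, 31013 mod 4 = 1; sign now +1
(31013/2889) = (2123/2889)   [reduce mod 2889]
reciprocity: (2123/2889) = +1·(2889/2123) since 2123 mod 4 = 3, 2889 mod 4 = 1; sign now +1
(2889/2123) = (766/2123)   [reduce mod 2123]
766 = 2^1·383; (2/2123) = -1 since 2123 mod 8 = 3, so (766/2123) = (-1)^1·(383/2123); sign now -1
reciprocity: (383/2123) = -1·(2123/383) since 383 mod 4 = 3, 2123 mod 4 = 3; sign now +1
(2123/383) = (208/383)   [reduce mod 383]
208 = 2^4·13; (2/383) = +1 since 383 mod 8 = 7, so (208/383) = (+1)^4·(13/383); sign now +1
reciprocity: (13/383) = +1·(383/13) since 13 mod 4 = 1, 383 mod 4 = 3; sign now +1
(383/13) = (6/13)   [reduce mod 13]
6 = 2^1·3; (2/13) = -1 since 13 mod 8 = 5, so (6/13) = (-1)^1·(3/13); sign now -1
reciprocity: (3/13) = +1·(13/3) since 3 mod 4 = 3, 13 mod 4 = 1; sign now -1
(13/3) = (1/3)   [reduce mod 3]
(1/3) = 1; final value = sign = -1

-1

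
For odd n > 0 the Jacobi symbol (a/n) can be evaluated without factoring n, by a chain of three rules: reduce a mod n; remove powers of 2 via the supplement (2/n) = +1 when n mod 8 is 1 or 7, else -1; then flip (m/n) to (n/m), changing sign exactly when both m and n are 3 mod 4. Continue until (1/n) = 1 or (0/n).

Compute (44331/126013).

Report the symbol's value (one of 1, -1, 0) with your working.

1

flip (44331/126013) -> (126013/44331): both odd, 44331 mod 4 = 3, 126013 mod 4 = 1, so the flip contributes +1; sign now +1
(126013/44331): 126013 mod 44331 = 37351, so (126013/44331) = (37351/44331)
flip (37351/44331) -> (44331/37351): both odd, 37351 mod 4 = 3, 44331 mod 4 = 3, so the flip contributes -1; sign now -1
(44331/37351): 44331 mod 37351 = 6980, so (44331/37351) = (6980/37351)
factor out 2^2: 6980 = 2^2·1745; with 37351 mod 8 = 7, (2/37351) = +1; sign now -1; continue with (1745/37351)
flip (1745/37351) -> (37351/1745): both odd, 1745 mod 4 = 1, 37351 mod 4 = 3, so the flip contributes +1; sign now -1
(37351/1745): 37351 mod 1745 = 706, so (37351/1745) = (706/1745)
factor out 2^1: 706 = 2^1·353; with 1745 mod 8 = 1, (2/1745) = +1; sign now -1; continue with (353/1745)
flip (353/1745) -> (1745/353): both odd, 353 mod 4 = 1, 1745 mod 4 = 1, so the flip contributes +1; sign now -1
(1745/353): 1745 mod 353 = 333, so (1745/353) = (333/353)
flip (333/353) -> (353/333): both odd, 333 mod 4 = 1, 353 mod 4 = 1, so the flip contributes +1; sign now -1
(353/333): 353 mod 333 = 20, so (353/333) = (20/333)
factor out 2^2: 20 = 2^2·5; with 333 mod 8 = 5, (2/333) = -1; sign now -1; continue with (5/333)
flip (5/333) -> (333/5): both odd, 5 mod 4 = 1, 333 mod 4 = 1, so the flip contributes +1; sign now -1
(333/5): 333 mod 5 = 3, so (333/5) = (3/5)
flip (3/5) -> (5/3): both odd, 3 mod 4 = 3, 5 mod 4 = 1, so the flip contributes +1; sign now -1
(5/3): 5 mod 3 = 2, so (5/3) = (2/3)
factor out 2^1: 2 = 2^1·1; with 3 mod 8 = 3, (2/3) = -1; sign now +1; continue with (1/3)
reached (1/3) = 1, so the symbol is +1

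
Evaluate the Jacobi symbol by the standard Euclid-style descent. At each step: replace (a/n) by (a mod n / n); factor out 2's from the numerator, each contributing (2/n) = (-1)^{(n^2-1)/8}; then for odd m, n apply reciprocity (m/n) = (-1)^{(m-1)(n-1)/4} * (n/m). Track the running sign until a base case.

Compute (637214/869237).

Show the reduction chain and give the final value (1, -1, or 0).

0

637214 = 2^1·318607; (2/869237) = -1 since 869237 mod 8 = 5, so (637214/869237) = (-1)^1·(318607/869237); sign now -1
reciprocity: (318607/869237) = +1·(869237/318607) since 318607 mod 4 = 3, 869237 mod 4 = 1; sign now -1
(869237/318607) = (232023/318607)   [reduce mod 318607]
reciprocity: (232023/318607) = -1·(318607/232023) since 232023 mod 4 = 3, 318607 mod 4 = 3; sign now +1
(318607/232023) = (86584/232023)   [reduce mod 232023]
86584 = 2^3·10823; (2/232023) = +1 since 232023 mod 8 = 7, so (86584/232023) = (+1)^3·(10823/232023); sign now +1
reciprocity: (10823/232023) = -1·(232023/10823) since 10823 mod 4 = 3, 232023 mod 4 = 3; sign now -1
(232023/10823) = (4740/10823)   [reduce mod 10823]
4740 = 2^2·1185; (2/10823) = +1 since 10823 mod 8 = 7, so (4740/10823) = (+1)^2·(1185/10823); sign now -1
reciprocity: (1185/10823) = +1·(10823/1185) since 1185 mod 4 = 1, 10823 mod 4 = 3; sign now -1
(10823/1185) = (158/1185)   [reduce mod 1185]
158 = 2^1·79; (2/1185) = +1 since 1185 mod 8 = 1, so (158/1185) = (+1)^1·(79/1185); sign now -1
reciprocity: (79/1185) = +1·(1185/79) since 79 mod 4 = 3, 1185 mod 4 = 1; sign now -1
(1185/79) = (0/79)   [reduce mod 79]
(0/79) = 0   [gcd(a, n) > 1]; final value = 0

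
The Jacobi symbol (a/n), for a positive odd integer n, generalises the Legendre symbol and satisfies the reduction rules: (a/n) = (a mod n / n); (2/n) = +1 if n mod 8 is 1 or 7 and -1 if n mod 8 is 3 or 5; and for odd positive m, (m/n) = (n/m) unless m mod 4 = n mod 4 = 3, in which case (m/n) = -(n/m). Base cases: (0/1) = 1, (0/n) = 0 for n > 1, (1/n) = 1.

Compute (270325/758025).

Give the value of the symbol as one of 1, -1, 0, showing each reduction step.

0

flip (270325/758025) -> (758025/270325): both odd, 270325 mod 4 = 1, 758025 mod 4 = 1, so the flip contributes +1; sign now +1
(758025/270325): 758025 mod 270325 = 217375, so (758025/270325) = (217375/270325)
flip (217375/270325) -> (270325/217375): both odd, 217375 mod 4 = 3, 270325 mod 4 = 1, so the flip contributes +1; sign now +1
(270325/217375): 270325 mod 217375 = 52950, so (270325/217375) = (52950/217375)
factor out 2^1: 52950 = 2^1·26475; with 217375 mod 8 = 7, (2/217375) = +1; sign now +1; continue with (26475/217375)
flip (26475/217375) -> (217375/26475): both odd, 26475 mod 4 = 3, 217375 mod 4 = 3, so the flip contributes -1; sign now -1
(217375/26475): 217375 mod 26475 = 5575, so (217375/26475) = (5575/26475)
flip (5575/26475) -> (26475/5575): both odd, 5575 mod 4 = 3, 26475 mod 4 = 3, so the flip contributes -1; sign now +1
(26475/5575): 26475 mod 5575 = 4175, so (26475/5575) = (4175/5575)
flip (4175/5575) -> (5575/4175): both odd, 4175 mod 4 = 3, 5575 mod 4 = 3, so the flip contributes -1; sign now -1
(5575/4175): 5575 mod 4175 = 1400, so (5575/4175) = (1400/4175)
factor out 2^3: 1400 = 2^3·175; with 4175 mod 8 = 7, (2/4175) = +1; sign now -1; continue with (175/4175)
flip (175/4175) -> (4175/175): both odd, 175 mod 4 = 3, 4175 mod 4 = 3, so the flip contributes -1; sign now +1
(4175/175): 4175 mod 175 = 150, so (4175/175) = (150/175)
factor out 2^1: 150 = 2^1·75; with 175 mod 8 = 7, (2/175) = +1; sign now +1; continue with (75/175)
flip (75/175) -> (175/75): both odd, 75 mod 4 = 3, 175 mod 4 = 3, so the flip contributes -1; sign now -1
(175/75): 175 mod 75 = 25, so (175/75) = (25/75)
flip (25/75) -> (75/25): both odd, 25 mod 4 = 1, 75 mod 4 = 3, so the flip contributes +1; sign now -1
(75/25): 75 mod 25 = 0, so (75/25) = (0/25)
reached (0/25); gcd(a, n) > 1, so (0/25) = 0 and the symbol is 0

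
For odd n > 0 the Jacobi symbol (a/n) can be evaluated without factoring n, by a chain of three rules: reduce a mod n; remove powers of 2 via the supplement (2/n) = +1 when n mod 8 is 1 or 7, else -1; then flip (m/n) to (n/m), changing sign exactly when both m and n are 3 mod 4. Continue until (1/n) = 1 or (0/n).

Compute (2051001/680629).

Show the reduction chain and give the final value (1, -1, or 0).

1

(2051001/680629) = (9114/680629)   [reduce mod 680629]
9114 = 2^1·4557; (2/680629) = -1 since 680629 mod 8 = 5, so (9114/680629) = (-1)^1·(4557/680629); sign now -1
reciprocity: (4557/680629) = +1·(680629/4557) since 4557 mod 4 = 1, 680629 mod 4 = 1; sign now -1
(680629/4557) = (1636/4557)   [reduce mod 4557]
1636 = 2^2·409; (2/4557) = -1 since 4557 mod 8 = 5, so (1636/4557) = (-1)^2·(409/4557); sign now -1
reciprocity: (409/4557) = +1·(4557/409) since 409 mod 4 = 1, 4557 mod 4 = 1; sign now -1
(4557/409) = (58/409)   [reduce mod 409]
58 = 2^1·29; (2/409) = +1 since 409 mod 8 = 1, so (58/409) = (+1)^1·(29/409); sign now -1
reciprocity: (29/409) = +1·(409/29) since 29 mod 4 = 1, 409 mod 4 = 1; sign now -1
(409/29) = (3/29)   [reduce mod 29]
reciprocity: (3/29) = +1·(29/3) since 3 mod 4 = 3, 29 mod 4 = 1; sign now -1
(29/3) = (2/3)   [reduce mod 3]
2 = 2^1·1; (2/3) = -1 since 3 mod 8 = 3, so (2/3) = (-1)^1·(1/3); sign now +1
(1/3) = 1; final value = sign = +1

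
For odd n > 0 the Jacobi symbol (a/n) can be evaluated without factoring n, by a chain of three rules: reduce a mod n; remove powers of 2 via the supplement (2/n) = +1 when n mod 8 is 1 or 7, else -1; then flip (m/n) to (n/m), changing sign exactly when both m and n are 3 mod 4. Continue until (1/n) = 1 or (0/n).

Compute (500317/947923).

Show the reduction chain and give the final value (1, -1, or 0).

1

flip (500317/947923) -> (947923/500317): both odd, 500317 mod 4 = 1, 947923 mod 4 = 3, so the flip contributes +1; sign now +1
(947923/500317): 947923 mod 500317 = 447606, so (947923/500317) = (447606/500317)
factor out 2^1: 447606 = 2^1·223803; with 500317 mod 8 = 5, (2/500317) = -1; sign now -1; continue with (223803/500317)
flip (223803/500317) -> (500317/223803): both odd, 223803 mod 4 = 3, 500317 mod 4 = 1, so the flip contributes +1; sign now -1
(500317/223803): 500317 mod 223803 = 52711, so (500317/223803) = (52711/223803)
flip (52711/223803) -> (223803/52711): both odd, 52711 mod 4 = 3, 223803 mod 4 = 3, so the flip contributes -1; sign now +1
(223803/52711): 223803 mod 52711 = 12959, so (223803/52711) = (12959/52711)
flip (12959/52711) -> (52711/12959): both odd, 12959 mod 4 = 3, 52711 mod 4 = 3, so the flip contributes -1; sign now -1
(52711/12959): 52711 mod 12959 = 875, so (52711/12959) = (875/12959)
flip (875/12959) -> (12959/875): both odd, 875 mod 4 = 3, 12959 mod 4 = 3, so the flip contributes -1; sign now +1
(12959/875): 12959 mod 875 = 709, so (12959/875) = (709/875)
flip (709/875) -> (875/709): both odd, 709 mod 4 = 1, 875 mod 4 = 3, so the flip contributes +1; sign now +1
(875/709): 875 mod 709 = 166, so (875/709) = (166/709)
factor out 2^1: 166 = 2^1·83; with 709 mod 8 = 5, (2/709) = -1; sign now -1; continue with (83/709)
flip (83/709) -> (709/83): both odd, 83 mod 4 = 3, 709 mod 4 = 1, so the flip contributes +1; sign now -1
(709/83): 709 mod 83 = 45, so (709/83) = (45/83)
flip (45/83) -> (83/45): both odd, 45 mod 4 = 1, 83 mod 4 = 3, so the flip contributes +1; sign now -1
(83/45): 83 mod 45 = 38, so (83/45) = (38/45)
factor out 2^1: 38 = 2^1·19; with 45 mod 8 = 5, (2/45) = -1; sign now +1; continue with (19/45)
flip (19/45) -> (45/19): both odd, 19 mod 4 = 3, 45 mod 4 = 1, so the flip contributes +1; sign now +1
(45/19): 45 mod 19 = 7, so (45/19) = (7/19)
flip (7/19) -> (19/7): both odd, 7 mod 4 = 3, 19 mod 4 = 3, so the flip contributes -1; sign now -1
(19/7): 19 mod 7 = 5, so (19/7) = (5/7)
flip (5/7) -> (7/5): both odd, 5 mod 4 = 1, 7 mod 4 = 3, so the flip contributes +1; sign now -1
(7/5): 7 mod 5 = 2, so (7/5) = (2/5)
factor out 2^1: 2 = 2^1·1; with 5 mod 8 = 5, (2/5) = -1; sign now +1; continue with (1/5)
reached (1/5) = 1, so the symbol is +1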